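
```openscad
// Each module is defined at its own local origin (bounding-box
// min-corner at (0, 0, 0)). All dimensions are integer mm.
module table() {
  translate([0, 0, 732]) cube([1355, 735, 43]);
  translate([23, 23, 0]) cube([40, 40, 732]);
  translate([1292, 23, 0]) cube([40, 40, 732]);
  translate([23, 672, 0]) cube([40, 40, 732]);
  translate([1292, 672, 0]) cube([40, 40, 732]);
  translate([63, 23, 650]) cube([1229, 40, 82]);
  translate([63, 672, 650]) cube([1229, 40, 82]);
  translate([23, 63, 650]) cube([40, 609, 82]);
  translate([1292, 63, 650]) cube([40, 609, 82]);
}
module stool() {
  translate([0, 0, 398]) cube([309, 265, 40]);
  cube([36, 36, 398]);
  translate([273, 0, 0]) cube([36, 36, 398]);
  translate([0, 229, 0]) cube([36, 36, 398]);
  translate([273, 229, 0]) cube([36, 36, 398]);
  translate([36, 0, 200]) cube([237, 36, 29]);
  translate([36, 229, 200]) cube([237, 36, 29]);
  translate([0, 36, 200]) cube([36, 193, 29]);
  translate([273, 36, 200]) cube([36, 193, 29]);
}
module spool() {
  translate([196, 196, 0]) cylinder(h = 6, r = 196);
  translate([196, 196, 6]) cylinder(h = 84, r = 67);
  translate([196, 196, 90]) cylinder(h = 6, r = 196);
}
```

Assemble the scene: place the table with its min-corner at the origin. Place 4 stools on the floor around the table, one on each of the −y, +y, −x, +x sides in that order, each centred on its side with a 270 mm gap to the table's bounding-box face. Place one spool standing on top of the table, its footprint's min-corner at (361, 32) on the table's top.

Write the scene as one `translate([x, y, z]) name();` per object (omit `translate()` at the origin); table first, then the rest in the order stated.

table();
translate([523, -535, 0]) stool();
translate([523, 1005, 0]) stool();
translate([-579, 235, 0]) stool();
translate([1625, 235, 0]) stool();
translate([361, 32, 775]) spool();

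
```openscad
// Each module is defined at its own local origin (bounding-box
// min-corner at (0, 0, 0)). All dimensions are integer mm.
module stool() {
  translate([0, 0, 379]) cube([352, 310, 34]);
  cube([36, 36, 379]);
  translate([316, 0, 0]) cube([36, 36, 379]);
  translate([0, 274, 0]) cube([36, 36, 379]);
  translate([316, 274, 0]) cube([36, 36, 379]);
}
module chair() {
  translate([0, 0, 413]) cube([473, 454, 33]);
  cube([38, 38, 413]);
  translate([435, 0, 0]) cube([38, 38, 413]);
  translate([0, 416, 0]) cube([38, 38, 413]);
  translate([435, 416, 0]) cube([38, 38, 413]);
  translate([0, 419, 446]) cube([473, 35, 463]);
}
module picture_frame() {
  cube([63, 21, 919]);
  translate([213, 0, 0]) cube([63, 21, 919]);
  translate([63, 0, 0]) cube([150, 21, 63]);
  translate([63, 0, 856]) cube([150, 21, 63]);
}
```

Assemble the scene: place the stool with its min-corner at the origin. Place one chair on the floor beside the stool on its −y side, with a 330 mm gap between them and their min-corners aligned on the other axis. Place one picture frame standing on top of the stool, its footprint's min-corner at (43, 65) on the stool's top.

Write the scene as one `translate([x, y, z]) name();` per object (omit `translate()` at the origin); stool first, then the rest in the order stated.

stool();
translate([0, -784, 0]) chair();
translate([43, 65, 413]) picture_frame();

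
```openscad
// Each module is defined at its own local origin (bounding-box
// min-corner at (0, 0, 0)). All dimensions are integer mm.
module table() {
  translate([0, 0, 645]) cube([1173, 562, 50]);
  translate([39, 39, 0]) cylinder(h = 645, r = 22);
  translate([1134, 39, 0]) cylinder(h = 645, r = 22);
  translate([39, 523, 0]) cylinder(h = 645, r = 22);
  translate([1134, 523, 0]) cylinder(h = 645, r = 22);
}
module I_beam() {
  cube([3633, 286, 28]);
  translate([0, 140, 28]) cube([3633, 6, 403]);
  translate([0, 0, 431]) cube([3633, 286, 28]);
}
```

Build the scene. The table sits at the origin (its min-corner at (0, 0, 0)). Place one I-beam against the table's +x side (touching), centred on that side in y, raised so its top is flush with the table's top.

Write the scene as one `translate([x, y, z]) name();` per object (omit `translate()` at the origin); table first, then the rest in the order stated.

table();
translate([1173, 138, 236]) I_beam();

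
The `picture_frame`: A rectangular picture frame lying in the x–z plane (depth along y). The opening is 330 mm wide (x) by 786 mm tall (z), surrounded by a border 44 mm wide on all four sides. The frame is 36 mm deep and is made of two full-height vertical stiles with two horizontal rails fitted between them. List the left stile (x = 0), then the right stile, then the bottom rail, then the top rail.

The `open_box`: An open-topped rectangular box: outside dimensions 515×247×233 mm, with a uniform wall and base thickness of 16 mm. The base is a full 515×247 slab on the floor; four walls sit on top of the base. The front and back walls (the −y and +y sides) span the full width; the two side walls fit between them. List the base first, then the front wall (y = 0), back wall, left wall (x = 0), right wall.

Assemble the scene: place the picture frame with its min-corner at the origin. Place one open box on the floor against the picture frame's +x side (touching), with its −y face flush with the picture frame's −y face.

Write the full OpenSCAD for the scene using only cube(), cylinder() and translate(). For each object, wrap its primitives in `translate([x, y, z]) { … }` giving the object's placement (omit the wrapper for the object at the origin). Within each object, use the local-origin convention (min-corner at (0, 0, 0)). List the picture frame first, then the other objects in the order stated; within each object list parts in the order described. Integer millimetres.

cube([44, 36, 874]);
translate([374, 0, 0]) cube([44, 36, 874]);
translate([44, 0, 0]) cube([330, 36, 44]);
translate([44, 0, 830]) cube([330, 36, 44]);
translate([418, 0, 0]) {
  cube([515, 247, 16]);
  translate([0, 0, 16]) cube([515, 16, 217]);
  translate([0, 231, 16]) cube([515, 16, 217]);
  translate([0, 16, 16]) cube([16, 215, 217]);
  translate([499, 16, 16]) cube([16, 215, 217]);
}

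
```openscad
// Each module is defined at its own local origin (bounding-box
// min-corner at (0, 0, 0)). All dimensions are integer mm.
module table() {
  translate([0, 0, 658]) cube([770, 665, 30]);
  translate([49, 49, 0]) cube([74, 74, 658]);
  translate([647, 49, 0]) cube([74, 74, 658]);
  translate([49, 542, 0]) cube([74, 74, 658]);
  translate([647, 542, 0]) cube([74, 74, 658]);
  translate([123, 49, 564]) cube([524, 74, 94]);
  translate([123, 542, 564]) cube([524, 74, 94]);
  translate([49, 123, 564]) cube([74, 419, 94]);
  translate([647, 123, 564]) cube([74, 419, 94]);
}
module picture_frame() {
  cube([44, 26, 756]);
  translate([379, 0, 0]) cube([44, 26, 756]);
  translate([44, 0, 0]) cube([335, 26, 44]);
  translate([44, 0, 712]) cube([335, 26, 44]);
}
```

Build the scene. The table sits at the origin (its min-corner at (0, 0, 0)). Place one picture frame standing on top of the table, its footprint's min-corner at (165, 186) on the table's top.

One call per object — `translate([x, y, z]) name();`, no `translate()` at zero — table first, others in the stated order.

table();
translate([165, 186, 688]) picture_frame();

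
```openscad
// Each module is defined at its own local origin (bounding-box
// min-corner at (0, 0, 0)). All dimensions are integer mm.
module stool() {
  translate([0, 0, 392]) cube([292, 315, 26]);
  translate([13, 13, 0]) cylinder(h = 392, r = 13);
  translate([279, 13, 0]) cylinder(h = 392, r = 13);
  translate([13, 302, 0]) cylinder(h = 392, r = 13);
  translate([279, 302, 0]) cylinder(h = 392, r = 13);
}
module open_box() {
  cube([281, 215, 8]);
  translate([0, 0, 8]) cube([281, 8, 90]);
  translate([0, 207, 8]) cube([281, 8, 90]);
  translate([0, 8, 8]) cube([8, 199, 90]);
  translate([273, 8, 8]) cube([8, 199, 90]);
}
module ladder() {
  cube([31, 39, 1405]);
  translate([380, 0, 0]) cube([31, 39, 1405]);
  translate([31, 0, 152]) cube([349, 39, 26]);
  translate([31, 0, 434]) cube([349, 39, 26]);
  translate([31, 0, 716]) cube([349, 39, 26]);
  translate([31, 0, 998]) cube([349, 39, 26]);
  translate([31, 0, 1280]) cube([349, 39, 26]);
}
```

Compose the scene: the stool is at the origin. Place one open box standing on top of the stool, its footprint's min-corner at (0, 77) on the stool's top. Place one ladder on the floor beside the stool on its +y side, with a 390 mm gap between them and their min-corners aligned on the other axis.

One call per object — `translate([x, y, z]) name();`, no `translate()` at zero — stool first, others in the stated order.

stool();
translate([0, 77, 418]) open_box();
translate([0, 705, 0]) ladder();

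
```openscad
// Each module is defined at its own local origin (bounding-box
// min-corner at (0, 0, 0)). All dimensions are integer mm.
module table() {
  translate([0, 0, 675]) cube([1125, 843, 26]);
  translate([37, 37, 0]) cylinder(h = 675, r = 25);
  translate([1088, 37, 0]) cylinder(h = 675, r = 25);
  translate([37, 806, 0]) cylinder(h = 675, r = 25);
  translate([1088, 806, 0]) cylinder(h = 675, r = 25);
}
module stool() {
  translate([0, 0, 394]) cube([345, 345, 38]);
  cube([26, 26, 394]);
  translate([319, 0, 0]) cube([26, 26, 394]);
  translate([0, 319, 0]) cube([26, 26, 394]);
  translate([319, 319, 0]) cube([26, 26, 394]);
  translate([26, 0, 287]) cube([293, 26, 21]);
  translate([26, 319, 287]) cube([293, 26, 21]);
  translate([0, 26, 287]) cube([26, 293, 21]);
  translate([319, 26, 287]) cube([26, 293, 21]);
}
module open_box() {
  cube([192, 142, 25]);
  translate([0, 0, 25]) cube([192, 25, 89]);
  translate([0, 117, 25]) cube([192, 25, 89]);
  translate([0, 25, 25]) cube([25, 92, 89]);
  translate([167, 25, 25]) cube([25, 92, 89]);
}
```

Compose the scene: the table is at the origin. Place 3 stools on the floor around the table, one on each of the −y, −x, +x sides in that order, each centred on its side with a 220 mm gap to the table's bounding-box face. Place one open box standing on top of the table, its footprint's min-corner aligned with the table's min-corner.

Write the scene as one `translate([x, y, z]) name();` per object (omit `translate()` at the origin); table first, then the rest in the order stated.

table();
translate([390, -565, 0]) stool();
translate([-565, 249, 0]) stool();
translate([1345, 249, 0]) stool();
translate([0, 0, 701]) open_box();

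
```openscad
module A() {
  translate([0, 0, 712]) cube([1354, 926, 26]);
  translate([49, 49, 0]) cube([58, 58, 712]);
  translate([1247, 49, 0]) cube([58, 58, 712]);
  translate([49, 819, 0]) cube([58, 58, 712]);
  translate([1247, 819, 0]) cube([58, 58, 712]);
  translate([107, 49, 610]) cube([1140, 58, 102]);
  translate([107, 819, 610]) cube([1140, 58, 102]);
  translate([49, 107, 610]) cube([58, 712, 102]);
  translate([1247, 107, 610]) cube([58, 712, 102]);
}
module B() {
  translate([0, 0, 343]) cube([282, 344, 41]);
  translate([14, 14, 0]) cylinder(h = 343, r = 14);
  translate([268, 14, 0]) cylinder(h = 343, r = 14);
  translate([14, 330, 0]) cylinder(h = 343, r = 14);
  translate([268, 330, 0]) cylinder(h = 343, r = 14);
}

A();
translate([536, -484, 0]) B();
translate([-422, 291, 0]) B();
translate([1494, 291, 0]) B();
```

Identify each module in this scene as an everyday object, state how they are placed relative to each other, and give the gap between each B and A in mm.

Each stool's nearest face is 140 mm from the table's bounding box.

A is a table. B is a stool. Three stools sit around the table at the −y, −x, +x sides. The gap between each stool and the table is 140 mm.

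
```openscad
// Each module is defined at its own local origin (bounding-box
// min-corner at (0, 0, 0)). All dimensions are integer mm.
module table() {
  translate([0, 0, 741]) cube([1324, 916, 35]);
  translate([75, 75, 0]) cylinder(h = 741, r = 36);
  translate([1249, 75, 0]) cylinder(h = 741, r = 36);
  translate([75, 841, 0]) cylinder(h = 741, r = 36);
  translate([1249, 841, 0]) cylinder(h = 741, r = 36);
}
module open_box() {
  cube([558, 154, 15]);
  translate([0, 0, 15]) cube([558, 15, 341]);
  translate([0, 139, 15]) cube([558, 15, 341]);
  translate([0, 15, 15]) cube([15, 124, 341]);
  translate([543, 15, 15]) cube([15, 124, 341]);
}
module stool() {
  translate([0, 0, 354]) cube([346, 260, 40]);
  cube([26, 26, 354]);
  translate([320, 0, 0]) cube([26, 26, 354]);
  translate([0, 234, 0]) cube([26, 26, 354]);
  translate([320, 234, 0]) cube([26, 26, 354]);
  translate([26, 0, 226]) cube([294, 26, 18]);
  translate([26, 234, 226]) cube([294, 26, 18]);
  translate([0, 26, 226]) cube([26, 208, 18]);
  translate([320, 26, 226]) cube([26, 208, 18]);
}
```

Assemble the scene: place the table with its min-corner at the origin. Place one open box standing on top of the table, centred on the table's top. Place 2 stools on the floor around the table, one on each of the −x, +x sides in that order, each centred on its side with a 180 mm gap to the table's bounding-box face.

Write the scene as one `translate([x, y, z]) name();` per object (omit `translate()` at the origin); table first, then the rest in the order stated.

table();
translate([383, 381, 776]) open_box();
translate([-526, 328, 0]) stool();
translate([1504, 328, 0]) stool();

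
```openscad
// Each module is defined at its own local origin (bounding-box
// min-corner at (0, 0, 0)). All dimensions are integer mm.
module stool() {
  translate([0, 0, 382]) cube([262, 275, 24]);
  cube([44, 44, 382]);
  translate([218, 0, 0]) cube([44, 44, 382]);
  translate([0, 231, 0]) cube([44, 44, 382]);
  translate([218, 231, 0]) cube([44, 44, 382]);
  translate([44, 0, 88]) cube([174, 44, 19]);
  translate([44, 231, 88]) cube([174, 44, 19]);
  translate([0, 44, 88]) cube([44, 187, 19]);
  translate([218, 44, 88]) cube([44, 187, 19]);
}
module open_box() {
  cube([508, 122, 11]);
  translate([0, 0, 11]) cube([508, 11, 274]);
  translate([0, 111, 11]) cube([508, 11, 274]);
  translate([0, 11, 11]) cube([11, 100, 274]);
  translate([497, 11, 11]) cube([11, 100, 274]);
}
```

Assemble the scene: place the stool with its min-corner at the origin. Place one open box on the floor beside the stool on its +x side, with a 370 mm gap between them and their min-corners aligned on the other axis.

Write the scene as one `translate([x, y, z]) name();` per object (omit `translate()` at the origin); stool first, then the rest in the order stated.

stool();
translate([632, 0, 0]) open_box();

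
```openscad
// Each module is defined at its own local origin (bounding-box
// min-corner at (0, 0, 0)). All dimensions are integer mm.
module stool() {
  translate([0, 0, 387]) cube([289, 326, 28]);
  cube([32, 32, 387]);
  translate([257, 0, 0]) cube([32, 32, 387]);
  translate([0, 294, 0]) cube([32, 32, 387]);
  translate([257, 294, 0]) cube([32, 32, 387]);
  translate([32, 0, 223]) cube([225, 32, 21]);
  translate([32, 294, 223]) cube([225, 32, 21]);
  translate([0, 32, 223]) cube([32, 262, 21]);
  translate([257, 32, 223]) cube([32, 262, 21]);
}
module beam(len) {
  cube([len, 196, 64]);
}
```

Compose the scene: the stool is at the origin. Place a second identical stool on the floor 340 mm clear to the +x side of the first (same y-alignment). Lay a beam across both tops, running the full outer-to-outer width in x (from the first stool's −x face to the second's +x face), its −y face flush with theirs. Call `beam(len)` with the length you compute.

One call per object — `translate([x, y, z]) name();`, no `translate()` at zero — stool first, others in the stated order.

stool();
translate([629, 0, 0]) stool();
translate([0, 0, 415]) beam(918);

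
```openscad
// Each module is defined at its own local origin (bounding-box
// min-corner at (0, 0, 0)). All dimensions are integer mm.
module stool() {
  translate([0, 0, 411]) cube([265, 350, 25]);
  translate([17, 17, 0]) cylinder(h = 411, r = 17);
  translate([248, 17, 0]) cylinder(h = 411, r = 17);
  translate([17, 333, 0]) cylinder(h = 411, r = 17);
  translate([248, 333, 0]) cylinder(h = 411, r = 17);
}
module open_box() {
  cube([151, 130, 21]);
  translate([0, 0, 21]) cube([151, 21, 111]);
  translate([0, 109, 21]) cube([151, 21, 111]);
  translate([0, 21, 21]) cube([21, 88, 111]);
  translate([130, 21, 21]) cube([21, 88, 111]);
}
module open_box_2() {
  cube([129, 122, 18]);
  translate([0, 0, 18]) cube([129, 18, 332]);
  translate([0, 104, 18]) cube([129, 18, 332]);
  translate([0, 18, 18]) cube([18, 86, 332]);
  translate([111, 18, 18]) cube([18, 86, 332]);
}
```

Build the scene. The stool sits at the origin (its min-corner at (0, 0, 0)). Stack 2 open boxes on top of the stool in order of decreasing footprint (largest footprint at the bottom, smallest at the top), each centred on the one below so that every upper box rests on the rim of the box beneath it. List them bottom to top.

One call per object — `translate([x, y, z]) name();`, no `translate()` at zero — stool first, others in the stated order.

stool();
translate([57, 110, 436]) open_box();
translate([68, 114, 568]) open_box_2();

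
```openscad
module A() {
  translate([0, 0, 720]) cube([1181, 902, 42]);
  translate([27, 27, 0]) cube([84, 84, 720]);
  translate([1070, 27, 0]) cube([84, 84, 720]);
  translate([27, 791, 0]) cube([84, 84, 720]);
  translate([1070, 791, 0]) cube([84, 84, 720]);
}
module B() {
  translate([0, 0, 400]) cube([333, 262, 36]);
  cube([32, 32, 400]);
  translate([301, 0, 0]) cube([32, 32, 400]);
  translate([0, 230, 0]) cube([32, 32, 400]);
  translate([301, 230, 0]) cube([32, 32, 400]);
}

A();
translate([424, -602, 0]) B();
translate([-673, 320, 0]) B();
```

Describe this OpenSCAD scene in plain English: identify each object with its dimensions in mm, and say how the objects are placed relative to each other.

A is a table: top 1181 mm (x) × 902 mm (y), 42 mm thick, upper face at z = 762 mm, on four 84×84 mm square legs, each inset 27 mm from the nearest pair of top edges, running from z = 0 to the bottom of the top.

B is a simple wooden stool: a rectangular seat 333 mm (x) by 262 mm (y), 36 mm thick, top face at z = 436 mm, on four square legs, each 32×32 mm in cross-section. The legs rest on z = 0, each flush with a corner of the seat.

Two stools sit around the table at the −y, −x sides.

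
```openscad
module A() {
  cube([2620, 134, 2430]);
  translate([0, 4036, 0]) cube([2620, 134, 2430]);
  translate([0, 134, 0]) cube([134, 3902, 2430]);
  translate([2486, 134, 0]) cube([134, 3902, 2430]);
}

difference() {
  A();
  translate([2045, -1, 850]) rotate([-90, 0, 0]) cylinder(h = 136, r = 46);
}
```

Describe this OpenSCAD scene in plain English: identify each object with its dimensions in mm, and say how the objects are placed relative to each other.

A is the wall frame of a small rectangular building: four walls, each 2430 mm tall and 134 mm thick, enclosing a footprint 2620 mm (x) by 4170 mm (y) outside-to-outside, with no floor or roof. The front and back walls (the −y and +y sides) span the full width; the two side walls fit between them.

The house frame has a circular hole of radius 46 mm through its front wall, centred at (x = 2045, z = 850).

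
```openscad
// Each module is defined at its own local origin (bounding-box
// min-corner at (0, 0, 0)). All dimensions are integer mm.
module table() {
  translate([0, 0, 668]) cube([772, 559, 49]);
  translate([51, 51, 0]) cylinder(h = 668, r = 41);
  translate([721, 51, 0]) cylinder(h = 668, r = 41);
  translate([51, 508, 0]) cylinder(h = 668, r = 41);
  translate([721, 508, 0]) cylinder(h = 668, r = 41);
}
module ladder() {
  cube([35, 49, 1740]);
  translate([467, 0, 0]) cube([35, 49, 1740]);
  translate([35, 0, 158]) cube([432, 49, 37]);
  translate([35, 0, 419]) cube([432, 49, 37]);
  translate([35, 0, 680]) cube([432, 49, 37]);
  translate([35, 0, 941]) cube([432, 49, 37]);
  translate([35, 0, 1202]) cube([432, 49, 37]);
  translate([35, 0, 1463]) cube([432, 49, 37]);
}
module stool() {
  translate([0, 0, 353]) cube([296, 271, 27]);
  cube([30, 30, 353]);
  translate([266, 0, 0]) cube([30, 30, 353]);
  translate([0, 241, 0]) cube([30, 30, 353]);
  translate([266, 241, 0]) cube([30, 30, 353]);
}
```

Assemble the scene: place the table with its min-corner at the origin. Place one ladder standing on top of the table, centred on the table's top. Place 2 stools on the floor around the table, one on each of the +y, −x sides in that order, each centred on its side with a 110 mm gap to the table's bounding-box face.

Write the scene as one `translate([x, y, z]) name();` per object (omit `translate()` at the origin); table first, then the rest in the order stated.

table();
translate([135, 255, 717]) ladder();
translate([238, 669, 0]) stool();
translate([-406, 144, 0]) stool();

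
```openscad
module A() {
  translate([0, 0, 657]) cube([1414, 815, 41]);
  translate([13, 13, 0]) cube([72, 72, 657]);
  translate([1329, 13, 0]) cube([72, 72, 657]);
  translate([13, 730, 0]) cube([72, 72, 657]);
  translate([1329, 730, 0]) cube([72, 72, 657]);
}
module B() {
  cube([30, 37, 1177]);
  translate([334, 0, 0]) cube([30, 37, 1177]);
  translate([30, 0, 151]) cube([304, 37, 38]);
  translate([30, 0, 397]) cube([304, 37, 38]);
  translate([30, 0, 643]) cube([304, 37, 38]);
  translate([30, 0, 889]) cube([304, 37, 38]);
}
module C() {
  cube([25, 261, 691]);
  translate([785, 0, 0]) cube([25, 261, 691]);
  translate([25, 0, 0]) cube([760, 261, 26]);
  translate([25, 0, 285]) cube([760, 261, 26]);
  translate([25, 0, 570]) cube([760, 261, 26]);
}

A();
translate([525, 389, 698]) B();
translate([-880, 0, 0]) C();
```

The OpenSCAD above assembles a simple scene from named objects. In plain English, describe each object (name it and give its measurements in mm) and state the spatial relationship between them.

A is a table with a 1414×815 mm rectangular top, 41 mm thick, top surface at z = 698 mm, supported by four 72×72 mm square legs, each inset 13 mm from the nearest pair of top edges, running from the floor.

B is a straight ladder. Two 30×37 mm vertical rails, 1177 mm tall, stand 364 mm apart (outside-to-outside) with their front faces coplanar on the −y side. 4 rungs, each 37 mm deep and 38 mm tall, span between the inner faces of the rails, front faces flush with the rails. The lowest rung's underside is at z = 151 mm and rungs are spaced 246 mm apart (underside to underside).

C is an open bookshelf. Two side panels, each 25 mm thick, 261 mm deep and 691 mm tall, stand 810 mm apart (outside-to-outside). Between them sit 3 shelves, each 26 mm thick and 261 mm deep, spanning the full gap between the sides. The bottom shelf rests on the floor (its underside at z = 0) and the clear gap between one shelf's top and the next shelf's underside is 259 mm.

The ladder is on top of the table, centred. The bookshelf is on the floor beside the table on its −x side.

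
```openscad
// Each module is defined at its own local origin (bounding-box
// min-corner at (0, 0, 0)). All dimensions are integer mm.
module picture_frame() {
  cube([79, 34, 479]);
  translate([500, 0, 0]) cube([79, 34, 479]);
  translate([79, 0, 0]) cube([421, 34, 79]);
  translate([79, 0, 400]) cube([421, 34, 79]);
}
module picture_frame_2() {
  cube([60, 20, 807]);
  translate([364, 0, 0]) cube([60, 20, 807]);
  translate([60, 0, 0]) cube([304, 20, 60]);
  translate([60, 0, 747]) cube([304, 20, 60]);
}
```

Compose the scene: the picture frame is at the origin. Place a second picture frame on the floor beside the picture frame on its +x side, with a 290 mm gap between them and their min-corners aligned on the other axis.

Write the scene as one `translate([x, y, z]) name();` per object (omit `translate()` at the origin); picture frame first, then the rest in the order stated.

picture_frame();
translate([869, 0, 0]) picture_frame_2();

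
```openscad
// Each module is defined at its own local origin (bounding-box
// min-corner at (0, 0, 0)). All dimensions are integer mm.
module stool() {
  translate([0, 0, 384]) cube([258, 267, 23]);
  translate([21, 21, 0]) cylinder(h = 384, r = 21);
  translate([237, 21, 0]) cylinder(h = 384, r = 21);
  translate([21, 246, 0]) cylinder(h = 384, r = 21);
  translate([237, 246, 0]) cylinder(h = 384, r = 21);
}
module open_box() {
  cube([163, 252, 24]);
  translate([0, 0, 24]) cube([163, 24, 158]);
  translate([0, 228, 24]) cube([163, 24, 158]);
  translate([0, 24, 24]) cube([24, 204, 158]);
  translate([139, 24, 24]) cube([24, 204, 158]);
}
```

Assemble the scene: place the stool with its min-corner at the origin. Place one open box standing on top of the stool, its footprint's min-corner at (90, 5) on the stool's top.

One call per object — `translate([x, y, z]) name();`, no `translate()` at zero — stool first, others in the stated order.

stool();
translate([90, 5, 407]) open_box();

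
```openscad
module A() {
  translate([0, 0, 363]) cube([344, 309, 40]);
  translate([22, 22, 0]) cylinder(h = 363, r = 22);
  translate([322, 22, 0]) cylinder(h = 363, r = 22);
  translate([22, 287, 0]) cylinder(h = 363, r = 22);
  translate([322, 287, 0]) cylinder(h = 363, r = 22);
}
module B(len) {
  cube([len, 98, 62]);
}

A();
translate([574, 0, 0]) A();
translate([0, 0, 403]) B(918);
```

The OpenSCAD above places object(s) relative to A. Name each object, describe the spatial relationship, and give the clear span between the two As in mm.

Second stool starts at x = 574; first ends at x = 344; clear span = 574 − 344 = 230 mm.

A is a stool. B is a beam. A beam spans the tops of two stools. The clear span between the two stools is 230 mm.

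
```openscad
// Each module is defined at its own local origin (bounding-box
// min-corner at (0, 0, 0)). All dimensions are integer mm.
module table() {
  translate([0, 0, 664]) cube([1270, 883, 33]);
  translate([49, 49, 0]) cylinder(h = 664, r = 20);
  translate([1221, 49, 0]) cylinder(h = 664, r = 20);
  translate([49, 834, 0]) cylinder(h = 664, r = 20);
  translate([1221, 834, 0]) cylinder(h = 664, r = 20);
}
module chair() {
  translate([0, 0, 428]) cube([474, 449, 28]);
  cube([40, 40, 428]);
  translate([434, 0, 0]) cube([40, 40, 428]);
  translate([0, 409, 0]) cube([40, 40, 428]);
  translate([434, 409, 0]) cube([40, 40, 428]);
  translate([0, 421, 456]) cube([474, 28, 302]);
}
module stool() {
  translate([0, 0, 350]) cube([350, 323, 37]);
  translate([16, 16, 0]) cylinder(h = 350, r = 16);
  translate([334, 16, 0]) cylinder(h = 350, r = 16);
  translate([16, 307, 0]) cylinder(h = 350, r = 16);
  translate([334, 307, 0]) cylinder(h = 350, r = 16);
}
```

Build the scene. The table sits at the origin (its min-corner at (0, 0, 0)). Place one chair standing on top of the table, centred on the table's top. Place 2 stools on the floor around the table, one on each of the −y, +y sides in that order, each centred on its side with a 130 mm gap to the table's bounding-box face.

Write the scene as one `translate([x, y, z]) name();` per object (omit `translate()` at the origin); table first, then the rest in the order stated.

table();
translate([398, 217, 697]) chair();
translate([460, -453, 0]) stool();
translate([460, 1013, 0]) stool();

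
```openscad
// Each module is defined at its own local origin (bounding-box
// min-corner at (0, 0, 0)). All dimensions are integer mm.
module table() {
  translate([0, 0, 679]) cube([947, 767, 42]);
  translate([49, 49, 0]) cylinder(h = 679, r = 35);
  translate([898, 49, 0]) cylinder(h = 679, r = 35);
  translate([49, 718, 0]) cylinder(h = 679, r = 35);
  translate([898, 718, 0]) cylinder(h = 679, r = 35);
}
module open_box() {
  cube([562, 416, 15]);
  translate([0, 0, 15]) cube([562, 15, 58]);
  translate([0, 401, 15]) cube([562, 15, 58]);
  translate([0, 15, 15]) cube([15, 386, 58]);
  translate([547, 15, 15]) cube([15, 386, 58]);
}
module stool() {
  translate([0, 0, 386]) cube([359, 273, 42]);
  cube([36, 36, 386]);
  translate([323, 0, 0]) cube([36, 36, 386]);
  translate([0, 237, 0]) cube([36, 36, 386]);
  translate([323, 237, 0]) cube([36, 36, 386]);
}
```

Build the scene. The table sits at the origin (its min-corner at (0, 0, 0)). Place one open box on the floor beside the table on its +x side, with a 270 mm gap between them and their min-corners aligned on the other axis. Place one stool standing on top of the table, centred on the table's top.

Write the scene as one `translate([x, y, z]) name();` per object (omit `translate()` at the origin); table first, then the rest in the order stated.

table();
translate([1217, 0, 0]) open_box();
translate([294, 247, 721]) stool();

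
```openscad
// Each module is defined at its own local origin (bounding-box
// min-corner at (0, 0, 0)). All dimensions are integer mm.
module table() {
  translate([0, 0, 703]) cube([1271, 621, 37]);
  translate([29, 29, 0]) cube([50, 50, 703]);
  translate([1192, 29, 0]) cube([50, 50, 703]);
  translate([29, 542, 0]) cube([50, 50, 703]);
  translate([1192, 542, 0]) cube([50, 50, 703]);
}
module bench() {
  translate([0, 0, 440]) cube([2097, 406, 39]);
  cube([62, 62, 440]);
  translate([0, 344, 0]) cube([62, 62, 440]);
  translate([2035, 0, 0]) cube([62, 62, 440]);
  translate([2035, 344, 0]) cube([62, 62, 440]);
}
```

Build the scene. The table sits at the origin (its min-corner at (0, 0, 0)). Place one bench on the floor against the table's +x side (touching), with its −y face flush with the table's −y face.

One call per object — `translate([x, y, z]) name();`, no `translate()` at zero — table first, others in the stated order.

table();
translate([1271, 0, 0]) bench();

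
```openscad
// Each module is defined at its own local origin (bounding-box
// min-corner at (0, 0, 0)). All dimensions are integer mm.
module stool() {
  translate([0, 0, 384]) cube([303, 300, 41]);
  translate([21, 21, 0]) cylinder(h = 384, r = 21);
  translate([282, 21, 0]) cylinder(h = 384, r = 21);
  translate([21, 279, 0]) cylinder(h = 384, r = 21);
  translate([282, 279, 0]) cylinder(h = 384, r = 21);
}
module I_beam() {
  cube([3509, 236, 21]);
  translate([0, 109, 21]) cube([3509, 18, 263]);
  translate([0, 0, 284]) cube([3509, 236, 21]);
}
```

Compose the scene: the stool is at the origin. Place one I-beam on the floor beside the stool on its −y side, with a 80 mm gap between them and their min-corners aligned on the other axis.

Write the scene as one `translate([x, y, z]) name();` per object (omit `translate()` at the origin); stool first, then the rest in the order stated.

stool();
translate([0, -316, 0]) I_beam();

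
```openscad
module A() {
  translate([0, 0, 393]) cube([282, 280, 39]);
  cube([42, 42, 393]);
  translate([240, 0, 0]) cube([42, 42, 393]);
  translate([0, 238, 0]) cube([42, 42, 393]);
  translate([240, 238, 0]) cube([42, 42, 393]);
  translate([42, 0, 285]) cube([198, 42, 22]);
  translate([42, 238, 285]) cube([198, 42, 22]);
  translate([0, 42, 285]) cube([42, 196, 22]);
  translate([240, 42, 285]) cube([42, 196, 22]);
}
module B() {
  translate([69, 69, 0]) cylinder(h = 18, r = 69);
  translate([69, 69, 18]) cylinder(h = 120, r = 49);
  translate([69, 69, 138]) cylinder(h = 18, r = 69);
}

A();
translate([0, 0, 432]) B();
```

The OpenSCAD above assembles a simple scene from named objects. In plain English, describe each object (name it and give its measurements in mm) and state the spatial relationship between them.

A is a four-legged stool. The seat is a 282×280×39 mm slab whose top surface is at z = 432 mm; four square legs, each 42×42 mm in cross-section, run from the floor (z = 0) to the underside of the seat, each flush with a corner of the seat. Four stretchers, 42 mm wide and 22 mm tall, connect adjacent legs with their undersides at z = 285 mm, each running between the inner faces of the legs it joins and aligned with the legs' outer faces on the other axis.

B is a spool: two coaxial disc flanges of radius 69 mm and thickness 18 mm, joined by a core cylinder of radius 49 mm and height 120 mm. The lower flange rests on z = 0 and the three cylinders share a vertical axis.

The spool is on top of the stool.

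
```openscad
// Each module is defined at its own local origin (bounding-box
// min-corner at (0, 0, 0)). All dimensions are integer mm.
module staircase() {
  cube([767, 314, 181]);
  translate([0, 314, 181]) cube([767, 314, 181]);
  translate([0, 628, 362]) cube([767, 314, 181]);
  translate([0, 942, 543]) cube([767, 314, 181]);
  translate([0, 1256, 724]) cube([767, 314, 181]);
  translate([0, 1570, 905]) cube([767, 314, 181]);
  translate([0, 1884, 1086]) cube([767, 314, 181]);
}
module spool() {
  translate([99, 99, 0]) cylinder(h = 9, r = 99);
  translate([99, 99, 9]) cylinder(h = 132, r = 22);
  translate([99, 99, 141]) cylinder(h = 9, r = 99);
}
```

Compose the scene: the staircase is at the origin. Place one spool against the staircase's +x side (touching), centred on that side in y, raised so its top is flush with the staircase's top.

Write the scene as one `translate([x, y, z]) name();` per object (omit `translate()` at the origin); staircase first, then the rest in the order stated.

staircase();
translate([767, 1000, 1117]) spool();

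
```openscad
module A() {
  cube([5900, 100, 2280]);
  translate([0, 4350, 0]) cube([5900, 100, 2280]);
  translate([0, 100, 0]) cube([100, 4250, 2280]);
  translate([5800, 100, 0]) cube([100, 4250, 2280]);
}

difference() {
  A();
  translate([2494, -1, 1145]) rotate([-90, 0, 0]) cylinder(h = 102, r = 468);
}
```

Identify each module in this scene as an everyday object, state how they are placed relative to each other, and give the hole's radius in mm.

A is a house frame. The house frame has a circular hole through its front wall. The hole's radius is 468 mm.

The subtracted cylinder has r = 468 mm.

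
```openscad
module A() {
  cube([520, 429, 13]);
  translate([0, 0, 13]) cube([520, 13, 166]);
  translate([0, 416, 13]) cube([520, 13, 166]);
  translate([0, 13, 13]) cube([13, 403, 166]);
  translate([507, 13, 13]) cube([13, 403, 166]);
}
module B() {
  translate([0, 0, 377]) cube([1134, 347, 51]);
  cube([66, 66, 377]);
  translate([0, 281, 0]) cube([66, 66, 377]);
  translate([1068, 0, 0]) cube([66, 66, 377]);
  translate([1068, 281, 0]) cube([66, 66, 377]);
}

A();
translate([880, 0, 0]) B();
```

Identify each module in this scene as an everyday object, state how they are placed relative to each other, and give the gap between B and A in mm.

The bench's nearest face is 360 mm from the open box's +x face.

A is an open box. B is a bench. The bench is on the floor beside the open box on its +x side. The gap between the bench and the open box is 360 mm.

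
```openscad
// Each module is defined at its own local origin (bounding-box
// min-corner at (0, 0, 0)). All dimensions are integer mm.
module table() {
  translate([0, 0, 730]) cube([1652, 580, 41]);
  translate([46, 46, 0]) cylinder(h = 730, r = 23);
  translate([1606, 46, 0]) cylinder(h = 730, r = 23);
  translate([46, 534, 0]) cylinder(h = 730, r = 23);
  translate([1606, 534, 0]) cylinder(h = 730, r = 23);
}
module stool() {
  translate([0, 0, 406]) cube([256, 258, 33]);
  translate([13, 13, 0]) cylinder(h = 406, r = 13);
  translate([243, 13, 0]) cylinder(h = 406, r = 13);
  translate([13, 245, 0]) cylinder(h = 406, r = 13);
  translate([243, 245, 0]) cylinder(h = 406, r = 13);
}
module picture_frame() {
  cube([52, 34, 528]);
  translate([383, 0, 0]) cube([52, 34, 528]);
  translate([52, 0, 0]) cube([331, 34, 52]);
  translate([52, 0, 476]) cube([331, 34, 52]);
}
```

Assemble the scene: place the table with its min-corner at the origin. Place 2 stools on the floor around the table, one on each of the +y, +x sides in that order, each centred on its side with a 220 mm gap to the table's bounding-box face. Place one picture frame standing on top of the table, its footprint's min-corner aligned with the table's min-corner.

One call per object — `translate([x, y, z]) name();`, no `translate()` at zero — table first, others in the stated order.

table();
translate([698, 800, 0]) stool();
translate([1872, 161, 0]) stool();
translate([0, 0, 771]) picture_frame();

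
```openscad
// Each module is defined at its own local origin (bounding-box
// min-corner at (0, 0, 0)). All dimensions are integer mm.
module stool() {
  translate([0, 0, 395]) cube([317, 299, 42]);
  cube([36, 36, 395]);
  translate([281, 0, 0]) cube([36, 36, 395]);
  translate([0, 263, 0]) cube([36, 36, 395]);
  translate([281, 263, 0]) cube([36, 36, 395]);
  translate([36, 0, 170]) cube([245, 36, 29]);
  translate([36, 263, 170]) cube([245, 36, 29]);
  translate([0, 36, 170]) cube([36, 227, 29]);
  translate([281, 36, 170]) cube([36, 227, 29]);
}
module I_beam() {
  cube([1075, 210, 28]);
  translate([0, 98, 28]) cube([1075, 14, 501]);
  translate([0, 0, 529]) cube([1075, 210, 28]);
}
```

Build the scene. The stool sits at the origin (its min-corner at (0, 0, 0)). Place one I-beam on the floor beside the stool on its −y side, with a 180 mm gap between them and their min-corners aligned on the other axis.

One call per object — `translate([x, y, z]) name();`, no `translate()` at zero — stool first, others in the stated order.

stool();
translate([0, -390, 0]) I_beam();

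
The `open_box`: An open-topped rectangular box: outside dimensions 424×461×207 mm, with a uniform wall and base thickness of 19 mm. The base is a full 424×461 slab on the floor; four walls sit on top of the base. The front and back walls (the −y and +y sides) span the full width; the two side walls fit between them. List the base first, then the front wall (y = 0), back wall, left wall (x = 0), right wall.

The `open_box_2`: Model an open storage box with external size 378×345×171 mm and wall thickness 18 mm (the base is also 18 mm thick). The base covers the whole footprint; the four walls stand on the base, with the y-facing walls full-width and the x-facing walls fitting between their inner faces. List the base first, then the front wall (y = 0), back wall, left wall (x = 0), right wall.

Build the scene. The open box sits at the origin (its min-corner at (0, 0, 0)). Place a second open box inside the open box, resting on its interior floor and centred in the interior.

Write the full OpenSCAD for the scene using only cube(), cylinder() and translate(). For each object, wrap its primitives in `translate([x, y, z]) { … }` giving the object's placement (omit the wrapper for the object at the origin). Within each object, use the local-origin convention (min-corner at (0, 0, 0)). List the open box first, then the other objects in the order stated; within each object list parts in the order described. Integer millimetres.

cube([424, 461, 19]);
translate([0, 0, 19]) cube([424, 19, 188]);
translate([0, 442, 19]) cube([424, 19, 188]);
translate([0, 19, 19]) cube([19, 423, 188]);
translate([405, 19, 19]) cube([19, 423, 188]);
translate([23, 58, 19]) {
  cube([378, 345, 18]);
  translate([0, 0, 18]) cube([378, 18, 153]);
  translate([0, 327, 18]) cube([378, 18, 153]);
  translate([0, 18, 18]) cube([18, 309, 153]);
  translate([360, 18, 18]) cube([18, 309, 153]);
}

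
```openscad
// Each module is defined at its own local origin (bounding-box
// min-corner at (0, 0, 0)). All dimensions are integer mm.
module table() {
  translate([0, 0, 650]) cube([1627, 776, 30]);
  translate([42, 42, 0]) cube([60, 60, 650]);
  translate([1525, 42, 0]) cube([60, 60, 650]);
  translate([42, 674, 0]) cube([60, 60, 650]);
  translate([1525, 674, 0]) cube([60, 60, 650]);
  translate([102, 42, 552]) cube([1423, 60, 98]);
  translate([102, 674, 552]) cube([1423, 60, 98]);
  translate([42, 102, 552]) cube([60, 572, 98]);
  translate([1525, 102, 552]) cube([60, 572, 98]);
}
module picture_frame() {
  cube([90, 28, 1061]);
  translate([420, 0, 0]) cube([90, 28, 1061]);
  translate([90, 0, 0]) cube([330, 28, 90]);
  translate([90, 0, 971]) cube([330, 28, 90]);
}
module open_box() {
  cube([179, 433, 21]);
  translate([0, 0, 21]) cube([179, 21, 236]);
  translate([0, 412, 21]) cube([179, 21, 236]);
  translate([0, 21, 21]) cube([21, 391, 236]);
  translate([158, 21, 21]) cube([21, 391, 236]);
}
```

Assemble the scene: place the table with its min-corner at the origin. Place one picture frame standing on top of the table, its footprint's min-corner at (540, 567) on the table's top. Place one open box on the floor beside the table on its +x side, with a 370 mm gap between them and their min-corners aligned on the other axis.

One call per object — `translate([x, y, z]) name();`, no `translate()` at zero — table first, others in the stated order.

table();
translate([540, 567, 680]) picture_frame();
translate([1997, 0, 0]) open_box();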